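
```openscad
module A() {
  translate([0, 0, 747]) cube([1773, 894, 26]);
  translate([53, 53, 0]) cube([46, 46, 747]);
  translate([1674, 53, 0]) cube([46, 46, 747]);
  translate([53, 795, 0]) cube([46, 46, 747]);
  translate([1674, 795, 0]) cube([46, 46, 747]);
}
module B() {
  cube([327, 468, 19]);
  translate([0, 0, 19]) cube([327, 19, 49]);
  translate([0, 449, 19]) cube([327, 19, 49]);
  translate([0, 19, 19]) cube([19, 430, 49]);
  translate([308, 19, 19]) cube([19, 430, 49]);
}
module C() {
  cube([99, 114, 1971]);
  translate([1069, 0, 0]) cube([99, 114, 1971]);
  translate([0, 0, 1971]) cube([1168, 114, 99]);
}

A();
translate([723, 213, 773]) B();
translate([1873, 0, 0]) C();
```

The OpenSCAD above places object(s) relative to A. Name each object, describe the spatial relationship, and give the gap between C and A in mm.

A is a table. B is an open box. C is a door frame. The open box is on top of the table, centred. The door frame is on the floor beside the table on its +x side. The gap between the door frame and the table is 100 mm.

The door frame's nearest face is 100 mm from the table's +x face.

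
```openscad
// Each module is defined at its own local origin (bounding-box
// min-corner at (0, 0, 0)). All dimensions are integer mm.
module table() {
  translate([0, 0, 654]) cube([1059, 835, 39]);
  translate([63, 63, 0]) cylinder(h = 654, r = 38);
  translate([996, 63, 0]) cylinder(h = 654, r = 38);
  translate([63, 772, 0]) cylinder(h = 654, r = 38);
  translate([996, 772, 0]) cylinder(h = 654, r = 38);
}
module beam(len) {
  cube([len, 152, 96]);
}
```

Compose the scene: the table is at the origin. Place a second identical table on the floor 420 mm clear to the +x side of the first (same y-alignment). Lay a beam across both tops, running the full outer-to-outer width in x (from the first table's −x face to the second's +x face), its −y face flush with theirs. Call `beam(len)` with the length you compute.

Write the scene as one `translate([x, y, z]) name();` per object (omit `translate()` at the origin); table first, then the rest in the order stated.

table();
translate([1479, 0, 0]) table();
translate([0, 0, 693]) beam(2538);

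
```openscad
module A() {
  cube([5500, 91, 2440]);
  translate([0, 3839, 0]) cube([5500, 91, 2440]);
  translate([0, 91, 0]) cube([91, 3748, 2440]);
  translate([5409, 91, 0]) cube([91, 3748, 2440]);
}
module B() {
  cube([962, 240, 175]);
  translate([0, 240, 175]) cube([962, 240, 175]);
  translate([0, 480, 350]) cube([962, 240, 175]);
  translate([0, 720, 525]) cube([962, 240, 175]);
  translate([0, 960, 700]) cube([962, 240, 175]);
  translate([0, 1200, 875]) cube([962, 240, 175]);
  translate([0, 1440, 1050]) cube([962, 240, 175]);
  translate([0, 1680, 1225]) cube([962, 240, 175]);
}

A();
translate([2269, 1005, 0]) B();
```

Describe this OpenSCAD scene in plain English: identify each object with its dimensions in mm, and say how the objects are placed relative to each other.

A is a box-shaped house frame (walls only): outside footprint 5500×3930 mm, wall height 2440 mm, wall thickness 91 mm. The two y-facing walls run the full x-width; the two x-facing walls fit between the inner faces of the y-facing walls.

B is a run of 8 identical solid stair steps. Each tread is 962×240 mm and each step block is 175 mm high. Step 1 rests on the floor; step k is offset from step 1 by (k−1)×240 mm in y and (k−1)×175 mm in z.

The staircase sits inside the house frame, centred.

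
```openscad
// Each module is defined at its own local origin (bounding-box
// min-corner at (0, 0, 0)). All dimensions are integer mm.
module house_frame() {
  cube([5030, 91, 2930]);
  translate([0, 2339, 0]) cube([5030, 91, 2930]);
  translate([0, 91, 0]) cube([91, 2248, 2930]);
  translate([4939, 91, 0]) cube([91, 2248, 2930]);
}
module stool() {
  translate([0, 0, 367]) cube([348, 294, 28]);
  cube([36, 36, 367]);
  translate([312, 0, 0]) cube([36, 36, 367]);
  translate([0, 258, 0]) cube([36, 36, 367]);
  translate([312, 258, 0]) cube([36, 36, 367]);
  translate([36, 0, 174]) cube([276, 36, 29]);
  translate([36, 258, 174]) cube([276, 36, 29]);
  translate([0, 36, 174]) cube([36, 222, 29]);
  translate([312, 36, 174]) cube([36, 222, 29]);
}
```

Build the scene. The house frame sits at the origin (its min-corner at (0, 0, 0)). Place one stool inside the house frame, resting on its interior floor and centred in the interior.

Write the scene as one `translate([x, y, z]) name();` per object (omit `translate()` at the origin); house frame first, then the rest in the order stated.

house_frame();
translate([2341, 1068, 0]) stool();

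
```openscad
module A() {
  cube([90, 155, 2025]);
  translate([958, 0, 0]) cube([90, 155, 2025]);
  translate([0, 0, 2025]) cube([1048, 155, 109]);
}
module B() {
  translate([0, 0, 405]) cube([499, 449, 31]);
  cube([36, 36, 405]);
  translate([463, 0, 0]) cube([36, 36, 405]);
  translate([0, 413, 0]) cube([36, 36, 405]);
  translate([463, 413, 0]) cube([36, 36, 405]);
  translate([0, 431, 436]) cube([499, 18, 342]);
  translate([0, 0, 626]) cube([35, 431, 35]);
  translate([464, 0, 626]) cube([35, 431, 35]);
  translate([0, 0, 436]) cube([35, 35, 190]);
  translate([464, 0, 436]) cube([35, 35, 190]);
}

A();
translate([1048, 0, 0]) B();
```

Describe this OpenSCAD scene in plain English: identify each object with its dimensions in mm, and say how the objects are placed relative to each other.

A is a door frame. The clear opening is 868 mm wide and 2025 mm high. Two 90 mm wide jambs, 155 mm deep, stand either side of the opening from the floor to the top of the opening. A 109 mm thick head sits across the top of both jambs, spanning the full outside width of the frame.

B is a chair. The seat is a 499×449×31 mm slab with its top at z = 436 mm, on four 36×36 mm corner legs (flush with the seat edges, standing on z = 0). A flat backrest 18 mm thick, 342 mm tall, spans the full seat width and rises from the seat top along its +y edge, rear face flush with the rear of the seat. Two armrests of 35×35 mm section run along each side from the seat's front edge to the front of the backrest, top faces 225 mm above the seat top and outer faces flush with the seat's x-edges; a 35×35 mm post under the front of each armrest stands on the seat at the front corner.

The chair is against the door frame's +x side, with their −y faces flush.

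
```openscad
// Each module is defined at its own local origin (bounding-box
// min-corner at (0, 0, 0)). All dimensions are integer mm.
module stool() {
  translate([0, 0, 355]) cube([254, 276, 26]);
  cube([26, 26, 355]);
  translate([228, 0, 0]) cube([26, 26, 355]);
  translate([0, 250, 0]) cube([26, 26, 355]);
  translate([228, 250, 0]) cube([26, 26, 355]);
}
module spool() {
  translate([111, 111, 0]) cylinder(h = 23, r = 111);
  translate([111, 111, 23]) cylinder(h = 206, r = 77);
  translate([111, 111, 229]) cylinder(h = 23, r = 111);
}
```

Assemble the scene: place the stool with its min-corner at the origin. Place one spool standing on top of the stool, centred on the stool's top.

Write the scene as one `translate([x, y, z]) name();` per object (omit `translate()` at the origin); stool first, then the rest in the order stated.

stool();
translate([16, 27, 381]) spool();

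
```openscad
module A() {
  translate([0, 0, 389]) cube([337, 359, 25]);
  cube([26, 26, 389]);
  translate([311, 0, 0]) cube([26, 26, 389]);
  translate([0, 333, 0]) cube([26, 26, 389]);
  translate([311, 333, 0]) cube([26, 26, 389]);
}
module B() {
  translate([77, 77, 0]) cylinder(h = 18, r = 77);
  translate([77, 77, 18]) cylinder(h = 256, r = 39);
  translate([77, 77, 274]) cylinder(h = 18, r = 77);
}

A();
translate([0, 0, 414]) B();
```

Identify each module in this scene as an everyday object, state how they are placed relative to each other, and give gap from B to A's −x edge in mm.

A is a stool. B is a spool. The spool is on top of the stool. The gap from the spool to the stool's −x edge is 0 mm.

The spool's min-x is at 0; the stool's min-x is 0; gap = 0 mm.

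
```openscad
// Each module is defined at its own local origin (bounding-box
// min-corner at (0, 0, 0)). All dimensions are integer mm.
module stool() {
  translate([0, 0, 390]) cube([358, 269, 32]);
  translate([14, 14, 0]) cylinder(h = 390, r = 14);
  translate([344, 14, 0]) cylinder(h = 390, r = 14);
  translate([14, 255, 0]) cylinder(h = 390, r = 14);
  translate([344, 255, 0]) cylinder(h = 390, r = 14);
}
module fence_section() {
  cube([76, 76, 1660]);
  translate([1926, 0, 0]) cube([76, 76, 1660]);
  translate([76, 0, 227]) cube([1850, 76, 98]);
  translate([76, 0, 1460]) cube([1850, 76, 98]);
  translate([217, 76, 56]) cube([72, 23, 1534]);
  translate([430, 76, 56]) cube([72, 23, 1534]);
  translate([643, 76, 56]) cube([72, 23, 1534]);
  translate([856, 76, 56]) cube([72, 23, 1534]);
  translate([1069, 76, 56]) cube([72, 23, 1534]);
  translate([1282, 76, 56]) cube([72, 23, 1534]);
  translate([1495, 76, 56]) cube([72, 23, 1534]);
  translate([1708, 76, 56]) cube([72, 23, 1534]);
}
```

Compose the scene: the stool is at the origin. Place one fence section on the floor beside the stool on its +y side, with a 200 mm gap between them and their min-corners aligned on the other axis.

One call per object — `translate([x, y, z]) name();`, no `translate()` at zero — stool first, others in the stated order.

stool();
translate([0, 469, 0]) fence_section();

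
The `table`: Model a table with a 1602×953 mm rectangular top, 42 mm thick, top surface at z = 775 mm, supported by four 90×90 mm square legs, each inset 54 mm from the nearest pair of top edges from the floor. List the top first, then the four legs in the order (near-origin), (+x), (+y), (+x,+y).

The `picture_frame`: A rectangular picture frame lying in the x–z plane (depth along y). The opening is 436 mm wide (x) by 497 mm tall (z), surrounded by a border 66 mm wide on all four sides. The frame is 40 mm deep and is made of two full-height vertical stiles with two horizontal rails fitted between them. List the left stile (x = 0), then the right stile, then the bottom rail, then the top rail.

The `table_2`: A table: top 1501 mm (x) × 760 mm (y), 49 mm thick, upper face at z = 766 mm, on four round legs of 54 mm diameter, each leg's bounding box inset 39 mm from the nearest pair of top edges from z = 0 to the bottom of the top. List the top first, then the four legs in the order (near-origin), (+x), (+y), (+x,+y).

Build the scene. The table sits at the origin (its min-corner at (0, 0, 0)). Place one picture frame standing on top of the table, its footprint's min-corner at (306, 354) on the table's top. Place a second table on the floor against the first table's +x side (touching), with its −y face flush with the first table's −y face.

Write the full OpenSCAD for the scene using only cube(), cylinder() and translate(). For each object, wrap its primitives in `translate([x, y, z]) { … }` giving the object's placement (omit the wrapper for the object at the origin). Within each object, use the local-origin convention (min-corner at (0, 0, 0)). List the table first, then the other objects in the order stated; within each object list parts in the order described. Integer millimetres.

translate([0, 0, 733]) cube([1602, 953, 42]);
translate([54, 54, 0]) cube([90, 90, 733]);
translate([1458, 54, 0]) cube([90, 90, 733]);
translate([54, 809, 0]) cube([90, 90, 733]);
translate([1458, 809, 0]) cube([90, 90, 733]);
translate([306, 354, 775]) {
  cube([66, 40, 629]);
  translate([502, 0, 0]) cube([66, 40, 629]);
  translate([66, 0, 0]) cube([436, 40, 66]);
  translate([66, 0, 563]) cube([436, 40, 66]);
}
translate([1602, 0, 0]) {
  translate([0, 0, 717]) cube([1501, 760, 49]);
  translate([66, 66, 0]) cylinder(h = 717, r = 27);
  translate([1435, 66, 0]) cylinder(h = 717, r = 27);
  translate([66, 694, 0]) cylinder(h = 717, r = 27);
  translate([1435, 694, 0]) cylinder(h = 717, r = 27);
}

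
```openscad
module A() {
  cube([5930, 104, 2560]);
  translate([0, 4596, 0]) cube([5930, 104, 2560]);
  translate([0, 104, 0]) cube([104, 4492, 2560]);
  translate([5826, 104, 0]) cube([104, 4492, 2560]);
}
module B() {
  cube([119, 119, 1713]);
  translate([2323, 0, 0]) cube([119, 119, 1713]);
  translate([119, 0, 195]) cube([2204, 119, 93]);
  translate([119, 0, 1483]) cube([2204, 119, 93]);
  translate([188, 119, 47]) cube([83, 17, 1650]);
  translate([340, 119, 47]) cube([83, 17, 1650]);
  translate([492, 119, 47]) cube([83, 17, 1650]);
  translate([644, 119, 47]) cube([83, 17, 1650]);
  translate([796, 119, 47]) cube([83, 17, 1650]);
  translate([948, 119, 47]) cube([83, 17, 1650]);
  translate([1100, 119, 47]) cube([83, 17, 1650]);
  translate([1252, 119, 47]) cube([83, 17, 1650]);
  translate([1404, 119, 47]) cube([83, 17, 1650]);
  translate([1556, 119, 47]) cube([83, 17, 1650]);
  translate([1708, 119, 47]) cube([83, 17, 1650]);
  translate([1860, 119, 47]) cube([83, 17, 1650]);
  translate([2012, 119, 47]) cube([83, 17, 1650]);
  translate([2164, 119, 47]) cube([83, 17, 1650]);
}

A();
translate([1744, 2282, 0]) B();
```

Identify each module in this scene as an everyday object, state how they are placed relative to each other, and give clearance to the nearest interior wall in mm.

Clearances: x = 1640, y = 2178; minimum 1640 mm.

A is a house frame. B is a fence section. The fence section sits inside the house frame, centred. The clearance to the nearest interior wall is 1640 mm.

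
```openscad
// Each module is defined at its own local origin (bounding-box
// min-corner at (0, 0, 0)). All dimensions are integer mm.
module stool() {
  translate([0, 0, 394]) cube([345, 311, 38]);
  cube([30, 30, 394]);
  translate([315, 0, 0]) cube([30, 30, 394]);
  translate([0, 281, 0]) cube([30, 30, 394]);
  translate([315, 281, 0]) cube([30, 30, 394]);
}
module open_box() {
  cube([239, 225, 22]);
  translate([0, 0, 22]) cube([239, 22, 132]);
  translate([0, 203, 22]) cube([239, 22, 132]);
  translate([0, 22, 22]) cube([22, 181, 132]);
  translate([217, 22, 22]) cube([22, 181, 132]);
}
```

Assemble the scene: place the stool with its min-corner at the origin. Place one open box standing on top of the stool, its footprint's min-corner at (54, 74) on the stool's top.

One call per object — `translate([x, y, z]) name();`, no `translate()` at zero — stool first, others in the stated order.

stool();
translate([54, 74, 432]) open_box();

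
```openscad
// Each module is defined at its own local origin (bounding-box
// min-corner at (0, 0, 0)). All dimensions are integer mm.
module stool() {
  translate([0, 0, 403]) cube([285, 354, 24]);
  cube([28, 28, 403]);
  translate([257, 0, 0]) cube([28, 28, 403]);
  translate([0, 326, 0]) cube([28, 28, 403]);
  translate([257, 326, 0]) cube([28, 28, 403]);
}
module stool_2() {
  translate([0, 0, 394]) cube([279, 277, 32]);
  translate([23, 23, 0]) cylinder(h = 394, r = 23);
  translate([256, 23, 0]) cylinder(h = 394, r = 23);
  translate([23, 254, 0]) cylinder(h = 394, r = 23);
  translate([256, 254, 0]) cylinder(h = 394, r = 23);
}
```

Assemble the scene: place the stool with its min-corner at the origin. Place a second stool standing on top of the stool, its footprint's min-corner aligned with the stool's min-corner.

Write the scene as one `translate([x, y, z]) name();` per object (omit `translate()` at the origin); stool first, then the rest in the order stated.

stool();
translate([0, 0, 427]) stool_2();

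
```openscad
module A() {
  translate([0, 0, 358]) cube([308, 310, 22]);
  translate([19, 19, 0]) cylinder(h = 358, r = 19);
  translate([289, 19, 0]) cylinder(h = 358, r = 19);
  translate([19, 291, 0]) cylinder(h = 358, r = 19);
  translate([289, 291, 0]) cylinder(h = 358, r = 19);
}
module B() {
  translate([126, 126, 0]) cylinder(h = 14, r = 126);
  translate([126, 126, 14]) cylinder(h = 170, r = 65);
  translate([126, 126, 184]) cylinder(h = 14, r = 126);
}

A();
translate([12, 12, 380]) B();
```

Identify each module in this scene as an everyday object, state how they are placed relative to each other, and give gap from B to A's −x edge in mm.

The spool's min-x is at 12; the stool's min-x is 0; gap = 12 mm.

A is a stool. B is a spool. The spool is on top of the stool. The gap from the spool to the stool's −x edge is 12 mm.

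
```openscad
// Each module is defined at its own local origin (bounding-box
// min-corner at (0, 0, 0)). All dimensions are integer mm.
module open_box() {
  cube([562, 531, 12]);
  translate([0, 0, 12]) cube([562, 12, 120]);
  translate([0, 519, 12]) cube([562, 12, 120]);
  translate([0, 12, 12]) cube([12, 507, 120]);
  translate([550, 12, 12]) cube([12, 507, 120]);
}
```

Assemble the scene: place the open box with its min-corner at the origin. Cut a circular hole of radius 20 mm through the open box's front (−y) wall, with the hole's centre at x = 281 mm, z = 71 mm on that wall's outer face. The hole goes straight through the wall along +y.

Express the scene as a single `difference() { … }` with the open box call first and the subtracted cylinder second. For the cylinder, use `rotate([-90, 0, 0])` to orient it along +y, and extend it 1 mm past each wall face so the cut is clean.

difference() {
  open_box();
  translate([281, -1, 71]) rotate([-90, 0, 0]) cylinder(h = 14, r = 20);
}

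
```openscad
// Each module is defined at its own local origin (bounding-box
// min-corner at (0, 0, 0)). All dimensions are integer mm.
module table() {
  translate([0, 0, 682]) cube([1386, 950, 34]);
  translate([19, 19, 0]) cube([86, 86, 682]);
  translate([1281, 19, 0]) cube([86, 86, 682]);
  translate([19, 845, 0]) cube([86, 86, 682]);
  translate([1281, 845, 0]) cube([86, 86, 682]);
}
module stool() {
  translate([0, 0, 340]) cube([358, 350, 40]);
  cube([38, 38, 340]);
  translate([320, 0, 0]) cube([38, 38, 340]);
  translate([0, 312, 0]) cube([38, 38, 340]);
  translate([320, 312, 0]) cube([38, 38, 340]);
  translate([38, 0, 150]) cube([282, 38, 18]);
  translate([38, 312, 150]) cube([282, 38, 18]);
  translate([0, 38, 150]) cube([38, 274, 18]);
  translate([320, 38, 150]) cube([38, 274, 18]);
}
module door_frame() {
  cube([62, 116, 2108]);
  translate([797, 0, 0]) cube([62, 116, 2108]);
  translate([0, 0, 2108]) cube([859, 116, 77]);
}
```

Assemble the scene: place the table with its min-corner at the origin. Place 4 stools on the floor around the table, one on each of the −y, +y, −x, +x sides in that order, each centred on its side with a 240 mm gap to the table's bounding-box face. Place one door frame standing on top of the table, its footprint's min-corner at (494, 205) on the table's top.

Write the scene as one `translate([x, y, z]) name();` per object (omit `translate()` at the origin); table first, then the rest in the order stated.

table();
translate([514, -590, 0]) stool();
translate([514, 1190, 0]) stool();
translate([-598, 300, 0]) stool();
translate([1626, 300, 0]) stool();
translate([494, 205, 716]) door_frame();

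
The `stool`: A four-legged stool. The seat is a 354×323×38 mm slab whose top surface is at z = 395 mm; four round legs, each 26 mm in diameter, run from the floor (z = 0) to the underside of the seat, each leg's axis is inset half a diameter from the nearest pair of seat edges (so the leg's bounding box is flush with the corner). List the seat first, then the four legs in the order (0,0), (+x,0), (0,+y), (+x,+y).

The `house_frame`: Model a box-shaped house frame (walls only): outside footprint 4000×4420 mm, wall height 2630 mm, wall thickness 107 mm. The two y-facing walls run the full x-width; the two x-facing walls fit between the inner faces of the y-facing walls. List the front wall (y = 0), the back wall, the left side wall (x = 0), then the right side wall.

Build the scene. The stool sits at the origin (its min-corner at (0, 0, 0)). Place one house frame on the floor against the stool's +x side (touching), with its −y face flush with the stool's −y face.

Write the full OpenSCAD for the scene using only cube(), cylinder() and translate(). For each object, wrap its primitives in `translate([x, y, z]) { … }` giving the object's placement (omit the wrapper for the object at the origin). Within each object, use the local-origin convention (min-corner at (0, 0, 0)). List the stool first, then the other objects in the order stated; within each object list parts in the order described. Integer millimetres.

translate([0, 0, 357]) cube([354, 323, 38]);
translate([13, 13, 0]) cylinder(h = 357, r = 13);
translate([341, 13, 0]) cylinder(h = 357, r = 13);
translate([13, 310, 0]) cylinder(h = 357, r = 13);
translate([341, 310, 0]) cylinder(h = 357, r = 13);
translate([354, 0, 0]) {
  cube([4000, 107, 2630]);
  translate([0, 4313, 0]) cube([4000, 107, 2630]);
  translate([0, 107, 0]) cube([107, 4206, 2630]);
  translate([3893, 107, 0]) cube([107, 4206, 2630]);
}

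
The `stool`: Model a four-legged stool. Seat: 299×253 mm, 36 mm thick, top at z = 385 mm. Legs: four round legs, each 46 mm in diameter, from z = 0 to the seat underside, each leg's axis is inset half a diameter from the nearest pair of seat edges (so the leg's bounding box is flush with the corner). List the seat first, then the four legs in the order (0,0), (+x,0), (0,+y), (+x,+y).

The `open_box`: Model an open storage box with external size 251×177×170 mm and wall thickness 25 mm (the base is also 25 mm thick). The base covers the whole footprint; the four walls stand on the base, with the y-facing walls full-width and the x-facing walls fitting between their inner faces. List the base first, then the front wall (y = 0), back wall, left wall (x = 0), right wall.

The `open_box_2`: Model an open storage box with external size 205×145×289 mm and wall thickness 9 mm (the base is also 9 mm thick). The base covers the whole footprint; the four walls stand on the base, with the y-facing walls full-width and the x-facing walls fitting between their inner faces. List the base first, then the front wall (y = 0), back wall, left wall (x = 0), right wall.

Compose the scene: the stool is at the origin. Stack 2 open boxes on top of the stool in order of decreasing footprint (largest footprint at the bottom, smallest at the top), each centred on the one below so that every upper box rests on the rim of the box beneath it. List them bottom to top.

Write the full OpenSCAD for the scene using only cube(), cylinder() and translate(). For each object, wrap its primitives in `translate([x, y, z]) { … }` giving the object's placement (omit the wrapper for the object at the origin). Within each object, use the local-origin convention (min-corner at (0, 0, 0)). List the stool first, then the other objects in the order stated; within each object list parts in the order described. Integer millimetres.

translate([0, 0, 349]) cube([299, 253, 36]);
translate([23, 23, 0]) cylinder(h = 349, r = 23);
translate([276, 23, 0]) cylinder(h = 349, r = 23);
translate([23, 230, 0]) cylinder(h = 349, r = 23);
translate([276, 230, 0]) cylinder(h = 349, r = 23);
translate([24, 38, 385]) {
  cube([251, 177, 25]);
  translate([0, 0, 25]) cube([251, 25, 145]);
  translate([0, 152, 25]) cube([251, 25, 145]);
  translate([0, 25, 25]) cube([25, 127, 145]);
  translate([226, 25, 25]) cube([25, 127, 145]);
}
translate([47, 54, 555]) {
  cube([205, 145, 9]);
  translate([0, 0, 9]) cube([205, 9, 280]);
  translate([0, 136, 9]) cube([205, 9, 280]);
  translate([0, 9, 9]) cube([9, 127, 280]);
  translate([196, 9, 9]) cube([9, 127, 280]);
}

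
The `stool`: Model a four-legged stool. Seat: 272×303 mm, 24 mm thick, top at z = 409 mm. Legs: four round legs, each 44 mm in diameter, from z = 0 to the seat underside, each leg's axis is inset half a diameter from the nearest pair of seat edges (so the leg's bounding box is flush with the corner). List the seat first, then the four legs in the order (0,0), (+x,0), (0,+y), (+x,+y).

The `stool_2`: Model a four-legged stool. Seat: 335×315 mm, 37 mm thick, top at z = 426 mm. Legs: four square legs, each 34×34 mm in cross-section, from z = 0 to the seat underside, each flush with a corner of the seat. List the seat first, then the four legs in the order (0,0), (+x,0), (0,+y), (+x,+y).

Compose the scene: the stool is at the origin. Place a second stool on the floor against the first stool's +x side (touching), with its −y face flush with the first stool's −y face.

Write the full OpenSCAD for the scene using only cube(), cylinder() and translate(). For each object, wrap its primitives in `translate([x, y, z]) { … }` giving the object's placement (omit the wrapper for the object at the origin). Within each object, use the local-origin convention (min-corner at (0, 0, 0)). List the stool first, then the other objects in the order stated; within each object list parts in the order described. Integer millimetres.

translate([0, 0, 385]) cube([272, 303, 24]);
translate([22, 22, 0]) cylinder(h = 385, r = 22);
translate([250, 22, 0]) cylinder(h = 385, r = 22);
translate([22, 281, 0]) cylinder(h = 385, r = 22);
translate([250, 281, 0]) cylinder(h = 385, r = 22);
translate([272, 0, 0]) {
  translate([0, 0, 389]) cube([335, 315, 37]);
  cube([34, 34, 389]);
  translate([301, 0, 0]) cube([34, 34, 389]);
  translate([0, 281, 0]) cube([34, 34, 389]);
  translate([301, 281, 0]) cube([34, 34, 389]);
}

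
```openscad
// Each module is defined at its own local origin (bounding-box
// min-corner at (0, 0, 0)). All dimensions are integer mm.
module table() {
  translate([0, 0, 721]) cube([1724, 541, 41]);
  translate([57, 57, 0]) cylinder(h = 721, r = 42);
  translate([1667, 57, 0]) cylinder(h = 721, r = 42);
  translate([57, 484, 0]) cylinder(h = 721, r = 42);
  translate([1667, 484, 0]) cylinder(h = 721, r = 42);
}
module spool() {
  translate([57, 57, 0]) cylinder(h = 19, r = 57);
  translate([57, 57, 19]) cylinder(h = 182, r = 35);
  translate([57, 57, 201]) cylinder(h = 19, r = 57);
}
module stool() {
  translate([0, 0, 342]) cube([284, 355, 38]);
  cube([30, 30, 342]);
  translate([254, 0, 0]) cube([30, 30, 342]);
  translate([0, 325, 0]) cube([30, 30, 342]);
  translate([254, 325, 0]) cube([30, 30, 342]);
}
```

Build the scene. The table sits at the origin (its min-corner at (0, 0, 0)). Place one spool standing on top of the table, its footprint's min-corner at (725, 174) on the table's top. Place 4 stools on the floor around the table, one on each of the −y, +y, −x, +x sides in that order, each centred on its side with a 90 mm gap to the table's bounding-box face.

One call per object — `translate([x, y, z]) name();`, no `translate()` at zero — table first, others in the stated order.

table();
translate([725, 174, 762]) spool();
translate([720, -445, 0]) stool();
translate([720, 631, 0]) stool();
translate([-374, 93, 0]) stool();
translate([1814, 93, 0]) stool();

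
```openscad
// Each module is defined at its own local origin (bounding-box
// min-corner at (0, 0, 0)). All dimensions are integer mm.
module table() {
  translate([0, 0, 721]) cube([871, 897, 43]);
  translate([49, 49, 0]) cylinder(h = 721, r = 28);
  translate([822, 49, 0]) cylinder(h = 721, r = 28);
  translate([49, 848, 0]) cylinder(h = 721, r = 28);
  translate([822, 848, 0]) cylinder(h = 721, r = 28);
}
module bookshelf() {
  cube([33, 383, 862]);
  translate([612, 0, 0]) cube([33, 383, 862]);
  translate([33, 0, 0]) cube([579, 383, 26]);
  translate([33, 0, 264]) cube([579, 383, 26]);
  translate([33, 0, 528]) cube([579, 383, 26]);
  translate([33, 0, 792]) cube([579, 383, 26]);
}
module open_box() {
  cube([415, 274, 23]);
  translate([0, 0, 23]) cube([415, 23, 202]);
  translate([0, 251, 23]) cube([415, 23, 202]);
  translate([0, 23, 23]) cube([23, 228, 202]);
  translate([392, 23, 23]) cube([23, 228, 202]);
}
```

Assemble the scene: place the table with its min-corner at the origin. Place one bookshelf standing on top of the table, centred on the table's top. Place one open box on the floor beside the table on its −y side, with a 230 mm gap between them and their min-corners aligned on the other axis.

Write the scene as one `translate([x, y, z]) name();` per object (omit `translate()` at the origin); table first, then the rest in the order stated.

table();
translate([113, 257, 764]) bookshelf();
translate([0, -504, 0]) open_box();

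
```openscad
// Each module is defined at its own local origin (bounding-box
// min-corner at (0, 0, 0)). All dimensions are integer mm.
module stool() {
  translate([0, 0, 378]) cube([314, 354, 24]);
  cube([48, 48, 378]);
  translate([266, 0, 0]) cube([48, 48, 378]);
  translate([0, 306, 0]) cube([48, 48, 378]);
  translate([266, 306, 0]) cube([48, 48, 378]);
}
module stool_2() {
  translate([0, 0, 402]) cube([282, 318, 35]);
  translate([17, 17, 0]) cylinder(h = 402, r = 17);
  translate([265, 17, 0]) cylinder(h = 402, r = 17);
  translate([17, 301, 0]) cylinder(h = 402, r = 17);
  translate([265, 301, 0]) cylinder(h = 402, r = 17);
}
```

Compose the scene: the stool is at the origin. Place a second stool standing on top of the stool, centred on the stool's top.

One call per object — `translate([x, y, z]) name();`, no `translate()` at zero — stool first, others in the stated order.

stool();
translate([16, 18, 402]) stool_2();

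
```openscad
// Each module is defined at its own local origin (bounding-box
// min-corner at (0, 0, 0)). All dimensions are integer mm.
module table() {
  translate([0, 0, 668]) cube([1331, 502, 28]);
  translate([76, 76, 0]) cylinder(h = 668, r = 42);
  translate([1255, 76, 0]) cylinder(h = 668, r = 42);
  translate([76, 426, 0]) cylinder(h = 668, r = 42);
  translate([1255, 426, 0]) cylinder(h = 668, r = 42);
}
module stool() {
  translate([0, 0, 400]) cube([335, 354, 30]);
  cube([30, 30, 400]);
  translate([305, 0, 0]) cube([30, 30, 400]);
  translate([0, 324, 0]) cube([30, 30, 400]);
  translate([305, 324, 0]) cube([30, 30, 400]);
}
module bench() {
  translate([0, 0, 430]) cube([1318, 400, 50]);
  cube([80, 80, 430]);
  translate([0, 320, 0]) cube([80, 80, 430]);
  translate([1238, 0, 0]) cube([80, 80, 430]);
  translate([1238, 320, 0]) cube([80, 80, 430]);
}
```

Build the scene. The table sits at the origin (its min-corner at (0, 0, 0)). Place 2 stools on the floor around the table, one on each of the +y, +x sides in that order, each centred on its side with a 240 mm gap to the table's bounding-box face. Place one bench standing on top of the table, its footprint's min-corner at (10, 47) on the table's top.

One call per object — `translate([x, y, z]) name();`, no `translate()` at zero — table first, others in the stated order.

table();
translate([498, 742, 0]) stool();
translate([1571, 74, 0]) stool();
translate([10, 47, 696]) bench();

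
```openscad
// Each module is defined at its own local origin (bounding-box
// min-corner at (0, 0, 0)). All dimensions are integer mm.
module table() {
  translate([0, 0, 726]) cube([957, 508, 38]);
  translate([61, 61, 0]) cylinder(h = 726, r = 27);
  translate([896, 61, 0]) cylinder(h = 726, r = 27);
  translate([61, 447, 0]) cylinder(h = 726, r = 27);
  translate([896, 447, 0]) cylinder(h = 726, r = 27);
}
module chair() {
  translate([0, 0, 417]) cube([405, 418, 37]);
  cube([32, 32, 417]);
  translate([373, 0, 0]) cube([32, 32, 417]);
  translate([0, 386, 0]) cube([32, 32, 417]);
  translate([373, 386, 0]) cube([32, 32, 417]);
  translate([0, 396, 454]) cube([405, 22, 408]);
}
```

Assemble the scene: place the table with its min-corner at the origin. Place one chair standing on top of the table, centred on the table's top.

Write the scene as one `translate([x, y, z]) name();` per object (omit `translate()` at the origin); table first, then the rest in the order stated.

table();
translate([276, 45, 764]) chair();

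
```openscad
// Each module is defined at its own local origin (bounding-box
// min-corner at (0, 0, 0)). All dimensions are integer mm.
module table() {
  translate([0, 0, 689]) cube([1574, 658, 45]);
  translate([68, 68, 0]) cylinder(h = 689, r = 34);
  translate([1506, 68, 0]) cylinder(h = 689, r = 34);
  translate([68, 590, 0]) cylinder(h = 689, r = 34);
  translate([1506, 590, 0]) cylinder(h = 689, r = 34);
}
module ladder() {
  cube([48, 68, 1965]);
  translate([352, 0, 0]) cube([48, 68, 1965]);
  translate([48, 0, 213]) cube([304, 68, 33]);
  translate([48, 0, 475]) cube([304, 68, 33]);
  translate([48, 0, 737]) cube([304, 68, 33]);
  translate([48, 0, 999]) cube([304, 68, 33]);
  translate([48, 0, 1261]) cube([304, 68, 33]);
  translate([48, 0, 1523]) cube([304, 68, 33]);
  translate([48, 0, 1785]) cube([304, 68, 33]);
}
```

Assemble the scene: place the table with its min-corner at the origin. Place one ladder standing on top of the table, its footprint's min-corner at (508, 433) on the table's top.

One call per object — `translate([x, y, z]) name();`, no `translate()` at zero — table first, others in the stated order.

table();
translate([508, 433, 734]) ladder();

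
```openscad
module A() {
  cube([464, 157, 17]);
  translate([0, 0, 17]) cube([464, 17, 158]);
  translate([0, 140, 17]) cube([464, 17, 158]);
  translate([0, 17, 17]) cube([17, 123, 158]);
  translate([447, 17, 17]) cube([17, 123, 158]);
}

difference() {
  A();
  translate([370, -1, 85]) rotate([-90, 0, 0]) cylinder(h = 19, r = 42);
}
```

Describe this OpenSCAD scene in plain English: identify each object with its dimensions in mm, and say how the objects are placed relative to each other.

A is an open storage box with external size 464×157×175 mm and wall thickness 17 mm (the base is also 17 mm thick). The base covers the whole footprint; the four walls stand on the base, with the y-facing walls full-width and the x-facing walls fitting between their inner faces.

The open box has a circular hole of radius 42 mm through its front wall, centred at (x = 370, z = 85).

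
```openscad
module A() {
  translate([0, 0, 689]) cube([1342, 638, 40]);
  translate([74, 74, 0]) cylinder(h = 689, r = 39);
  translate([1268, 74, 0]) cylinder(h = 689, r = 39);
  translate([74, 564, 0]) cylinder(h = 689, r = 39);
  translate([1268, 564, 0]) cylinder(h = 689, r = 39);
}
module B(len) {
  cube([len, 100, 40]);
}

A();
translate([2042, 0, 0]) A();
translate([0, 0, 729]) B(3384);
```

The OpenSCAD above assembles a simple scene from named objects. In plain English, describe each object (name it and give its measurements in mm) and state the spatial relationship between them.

A is a table with a 1342×638 mm rectangular top, 40 mm thick, top surface at z = 729 mm, supported by four round legs of 78 mm diameter, each leg's bounding box inset 35 mm from the nearest pair of top edges, running from the floor.

B is a rectangular beam 3384 mm long (x), 100 mm deep (y), 40 mm thick (z).

The beam spans the tops of two tables placed 700 mm apart, resting at z = 729 mm.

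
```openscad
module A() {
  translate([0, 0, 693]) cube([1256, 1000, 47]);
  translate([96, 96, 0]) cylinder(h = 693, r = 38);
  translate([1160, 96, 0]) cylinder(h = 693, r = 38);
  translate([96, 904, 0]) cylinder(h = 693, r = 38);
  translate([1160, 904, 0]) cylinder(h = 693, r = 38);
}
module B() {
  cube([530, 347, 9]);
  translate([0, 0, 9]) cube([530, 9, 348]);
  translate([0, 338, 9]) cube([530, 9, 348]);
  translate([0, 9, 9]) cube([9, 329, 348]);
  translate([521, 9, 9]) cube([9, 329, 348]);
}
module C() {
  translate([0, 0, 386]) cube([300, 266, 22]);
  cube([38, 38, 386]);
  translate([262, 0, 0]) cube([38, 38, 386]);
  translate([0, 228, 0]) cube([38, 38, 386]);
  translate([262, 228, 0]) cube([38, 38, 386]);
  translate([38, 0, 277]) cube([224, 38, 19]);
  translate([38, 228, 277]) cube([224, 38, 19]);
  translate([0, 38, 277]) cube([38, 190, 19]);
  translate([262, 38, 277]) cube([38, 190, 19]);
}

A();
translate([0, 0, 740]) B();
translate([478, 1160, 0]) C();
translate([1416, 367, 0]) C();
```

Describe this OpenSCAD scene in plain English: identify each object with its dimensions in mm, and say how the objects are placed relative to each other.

A is a table with a 1256×1000 mm rectangular top, 47 mm thick, top surface at z = 740 mm, supported by four round legs of 76 mm diameter, each leg's bounding box inset 58 mm from the nearest pair of top edges, running from the floor.

B is an open-topped rectangular box: outside dimensions 530×347×357 mm, with a uniform wall and base thickness of 9 mm. The base is a full 530×347 slab on the floor; four walls sit on top of the base. The front and back walls (the −y and +y sides) span the full width; the two side walls fit between them.

C is a simple wooden stool: a rectangular seat 300 mm (x) by 266 mm (y), 22 mm thick, top face at z = 408 mm, on four square legs, each 38×38 mm in cross-section. The legs rest on z = 0, each flush with a corner of the seat. Four stretchers, 38 mm wide and 19 mm tall, connect adjacent legs with their undersides at z = 277 mm, each running between the inner faces of the legs it joins and aligned with the legs' outer faces on the other axis.

The open box is on top of the table. Two stools sit around the table at the +y, +x sides.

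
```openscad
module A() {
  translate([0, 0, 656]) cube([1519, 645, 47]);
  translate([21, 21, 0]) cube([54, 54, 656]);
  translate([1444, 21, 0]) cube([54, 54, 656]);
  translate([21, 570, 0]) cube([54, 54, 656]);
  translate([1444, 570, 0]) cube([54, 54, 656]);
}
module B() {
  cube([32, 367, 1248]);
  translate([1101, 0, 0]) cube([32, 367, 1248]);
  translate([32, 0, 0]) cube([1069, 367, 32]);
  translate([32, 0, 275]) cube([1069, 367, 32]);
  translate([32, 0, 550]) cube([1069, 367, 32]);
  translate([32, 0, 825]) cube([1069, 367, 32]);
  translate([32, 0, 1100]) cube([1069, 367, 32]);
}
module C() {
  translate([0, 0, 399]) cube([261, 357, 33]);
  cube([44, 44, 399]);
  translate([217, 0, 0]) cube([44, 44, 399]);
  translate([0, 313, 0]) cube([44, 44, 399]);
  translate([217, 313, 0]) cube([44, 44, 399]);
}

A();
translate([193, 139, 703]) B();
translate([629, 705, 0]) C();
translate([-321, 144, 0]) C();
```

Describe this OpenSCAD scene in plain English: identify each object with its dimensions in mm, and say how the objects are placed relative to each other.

A is a table: top 1519 mm (x) × 645 mm (y), 47 mm thick, upper face at z = 703 mm, on four 54×54 mm square legs, each inset 21 mm from the nearest pair of top edges, running from z = 0 to the bottom of the top.

B is an open bookshelf. Two side panels, each 32 mm thick, 367 mm deep and 1248 mm tall, stand 1133 mm apart (outside-to-outside). Between them sit 5 shelves, each 32 mm thick and 367 mm deep, spanning the full gap between the sides. The bottom shelf rests on the floor (its underside at z = 0) and the clear gap between one shelf's top and the next shelf's underside is 243 mm.

C is a simple wooden stool: a rectangular seat 261 mm (x) by 357 mm (y), 33 mm thick, top face at z = 432 mm, on four square legs, each 44×44 mm in cross-section. The legs rest on z = 0, each flush with a corner of the seat.

The bookshelf is on top of the table, centred. Two stools sit around the table at the +y, −x sides.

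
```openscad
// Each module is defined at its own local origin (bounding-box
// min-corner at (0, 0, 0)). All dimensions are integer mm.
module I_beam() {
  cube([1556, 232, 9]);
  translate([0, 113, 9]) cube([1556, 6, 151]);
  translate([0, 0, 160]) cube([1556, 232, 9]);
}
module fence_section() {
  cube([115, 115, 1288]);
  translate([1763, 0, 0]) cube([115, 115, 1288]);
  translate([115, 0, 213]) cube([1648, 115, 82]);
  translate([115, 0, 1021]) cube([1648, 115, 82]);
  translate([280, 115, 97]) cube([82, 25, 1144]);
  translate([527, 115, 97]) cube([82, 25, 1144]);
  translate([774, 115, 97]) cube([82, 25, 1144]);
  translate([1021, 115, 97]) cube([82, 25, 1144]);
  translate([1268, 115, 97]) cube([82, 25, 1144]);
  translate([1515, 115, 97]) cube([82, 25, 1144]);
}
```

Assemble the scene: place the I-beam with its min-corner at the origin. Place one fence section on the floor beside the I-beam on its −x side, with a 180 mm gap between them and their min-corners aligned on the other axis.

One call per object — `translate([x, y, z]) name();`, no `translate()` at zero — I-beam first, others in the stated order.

I_beam();
translate([-2058, 0, 0]) fence_section();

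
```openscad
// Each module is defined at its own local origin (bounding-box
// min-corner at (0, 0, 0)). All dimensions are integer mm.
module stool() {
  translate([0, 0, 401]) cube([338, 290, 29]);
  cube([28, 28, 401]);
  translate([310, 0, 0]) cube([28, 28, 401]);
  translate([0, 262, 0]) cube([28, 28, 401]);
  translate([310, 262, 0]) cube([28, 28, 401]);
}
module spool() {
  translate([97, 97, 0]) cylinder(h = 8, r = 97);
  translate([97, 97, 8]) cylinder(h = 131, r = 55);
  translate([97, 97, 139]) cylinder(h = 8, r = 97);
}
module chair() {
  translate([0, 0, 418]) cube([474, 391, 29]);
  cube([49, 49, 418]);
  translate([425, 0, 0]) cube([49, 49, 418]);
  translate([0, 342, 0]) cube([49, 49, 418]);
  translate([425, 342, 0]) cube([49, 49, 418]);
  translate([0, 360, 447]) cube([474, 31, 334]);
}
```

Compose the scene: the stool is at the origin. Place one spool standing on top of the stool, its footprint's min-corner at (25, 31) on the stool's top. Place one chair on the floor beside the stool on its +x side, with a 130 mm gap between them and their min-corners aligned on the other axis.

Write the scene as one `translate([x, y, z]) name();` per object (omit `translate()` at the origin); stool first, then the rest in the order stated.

stool();
translate([25, 31, 430]) spool();
translate([468, 0, 0]) chair();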